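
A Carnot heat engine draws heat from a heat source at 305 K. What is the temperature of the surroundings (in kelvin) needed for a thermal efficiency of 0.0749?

From η = 1 − T_C/T_H, T_C = T_H·(1 − η) = 305.00 × (1 − 0.0749) = 282.2 K.

T_C ≈ 282.2 K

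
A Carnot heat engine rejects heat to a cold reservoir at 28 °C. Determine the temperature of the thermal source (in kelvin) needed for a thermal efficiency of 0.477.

T_H ≈ 576 K

T_C = 28 °C → 28 + 273.15 = 301.15 K.
From η = 1 − T_C/T_H, solving for T_H gives T_H = T_C/(1 − η) = 301.15/(1 − 0.477) = 576 K.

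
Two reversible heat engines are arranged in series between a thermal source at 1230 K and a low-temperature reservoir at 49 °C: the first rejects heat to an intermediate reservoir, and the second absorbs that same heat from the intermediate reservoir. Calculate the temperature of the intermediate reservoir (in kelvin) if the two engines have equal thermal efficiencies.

T_m ≈ 629 K

T_C = 49 °C → 49 + 273.15 = 322.15 K.
Equal efficiencies require 1 − T_m/T_H = 1 − T_C/T_m, i.e. T_m/T_H = T_C/T_m, so T_m = √(T_H·T_C) = √(1230.00 × 322.15) = 629 K.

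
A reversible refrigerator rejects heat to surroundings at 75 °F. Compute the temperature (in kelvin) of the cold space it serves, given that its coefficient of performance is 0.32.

T_H = 75 °F → (75 − 32) × 5/9 = 23.89 °C = 297.04 K.
COP_R = T_C/(T_H − T_C) ⇒ T_C = T_H·COP_R/(1 + COP_R) = 297.04 × 0.32/(1 + 0.32) = 72.0 K.

T_C ≈ 72.0 K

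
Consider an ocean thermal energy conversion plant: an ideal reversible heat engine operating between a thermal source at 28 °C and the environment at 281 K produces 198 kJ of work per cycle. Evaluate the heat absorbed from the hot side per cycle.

T_H = 28 °C → 28 + 273.15 = 301.15 K.
Since the cycle is reversible, η = 1 − T_C/T_H = 1 − 281.00/301.15 = 0.0669.
Q_H = W/η = 198/0.0669 = 2960 kJ.

Q_H ≈ 2960 kJ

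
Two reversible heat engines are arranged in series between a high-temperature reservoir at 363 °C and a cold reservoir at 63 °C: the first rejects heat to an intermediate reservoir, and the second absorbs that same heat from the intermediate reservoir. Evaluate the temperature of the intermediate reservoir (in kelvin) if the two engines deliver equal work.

T_m ≈ 486 K

T_H = 363 °C → 363 + 273.15 = 636.15 K.
T_C = 63 °C → 63 + 273.15 = 336.15 K.
For reversible stages Q_m = Q_H·(T_m/T_H). Setting W₁ = Q_H(1 − T_m/T_H) equal to W₂ = Q_m(1 − T_C/T_m) = Q_H·(T_m − T_C)/T_H gives T_H − T_m = T_m − T_C, so T_m = (T_H + T_C)/2 = (636.15 + 336.15)/2 = 486 K.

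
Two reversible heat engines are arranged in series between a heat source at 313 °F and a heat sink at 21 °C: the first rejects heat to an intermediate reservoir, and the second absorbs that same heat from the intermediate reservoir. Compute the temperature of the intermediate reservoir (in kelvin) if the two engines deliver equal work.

T_H = 313 °F → (313 − 32) × 5/9 = 156.11 °C = 429.26 K.
T_C = 21 °C → 21 + 273.15 = 294.15 K.
For reversible stages Q_m = Q_H·(T_m/T_H). Setting W₁ = Q_H(1 − T_m/T_H) equal to W₂ = Q_m(1 − T_C/T_m) = Q_H·(T_m − T_C)/T_H gives T_H − T_m = T_m − T_C, so T_m = (T_H + T_C)/2 = (429.26 + 294.15)/2 = 362 K.

T_m ≈ 362 K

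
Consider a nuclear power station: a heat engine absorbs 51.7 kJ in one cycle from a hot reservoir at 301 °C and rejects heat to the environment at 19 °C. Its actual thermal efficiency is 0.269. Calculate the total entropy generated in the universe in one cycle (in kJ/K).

T_H = 301 °C → 301 + 273.15 = 574.15 K.
T_C = 19 °C → 19 + 273.15 = 292.15 K.
W = η·Q_H = 0.269 × 51.7 = 13.91 kJ, so Q_C = Q_H − W = 37.79 kJ.
The hot reservoir loses entropy Q_H/T_H = 51.7/574.15 = 0.09005 kJ/K; the cold reservoir gains Q_C/T_C = 37.79/292.15 = 0.1294 kJ/K.
ΔS_univ = −Q_H/T_H + Q_C/T_C = 0.0393 kJ/K (> 0, since η = 0.269 < η_Carnot = 0.491).

ΔS_univ ≈ 0.0393 kJ/K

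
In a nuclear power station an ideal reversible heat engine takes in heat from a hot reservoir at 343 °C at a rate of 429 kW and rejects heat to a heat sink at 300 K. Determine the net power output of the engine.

T_H = 343 °C → 343 + 273.15 = 616.15 K.
Since the cycle is reversible, η = 1 − T_C/T_H = 1 − 300.00/616.15 = 0.5131.
W = η·Q_H = 0.5131 × 429 = 220 kW.

Ẇ ≈ 220 kW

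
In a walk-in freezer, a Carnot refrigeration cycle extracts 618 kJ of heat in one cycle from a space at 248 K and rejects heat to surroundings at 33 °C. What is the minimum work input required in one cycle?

W_in ≈ 144.9 kJ

T_H = 33 °C → 33 + 273.15 = 306.15 K.
The reversible coefficient of performance is COP_R = T_C/(T_H − T_C) = 248.00/58.15 = 4.2648.
W = Q_C/COP_R = 618/4.2648 = 144.9 kJ.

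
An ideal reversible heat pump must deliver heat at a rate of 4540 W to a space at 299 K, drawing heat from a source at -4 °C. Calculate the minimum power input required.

Ẇ_in ≈ 453 W

T_C = -4 °C → -4 + 273.15 = 269.15 K.
For a reversible heat pump, COP_HP = T_H/(T_H − T_C) = 299.00/29.85 = 10.0168.
W = Q_H/COP_HP = 4540/10.0168 = 453 W.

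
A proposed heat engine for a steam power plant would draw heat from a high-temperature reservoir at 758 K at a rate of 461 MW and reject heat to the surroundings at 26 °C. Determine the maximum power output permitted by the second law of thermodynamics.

Ẇ_max ≈ 279.1 MW

T_C = 26 °C → 26 + 273.15 = 299.15 K.
By the Carnot theorem, η_max = 1 − T_C/T_H = 1 − 299.15/758.00 = 0.6053.
W_max = η_max · Q_H = 0.6053 × 461 = 279.1 MW.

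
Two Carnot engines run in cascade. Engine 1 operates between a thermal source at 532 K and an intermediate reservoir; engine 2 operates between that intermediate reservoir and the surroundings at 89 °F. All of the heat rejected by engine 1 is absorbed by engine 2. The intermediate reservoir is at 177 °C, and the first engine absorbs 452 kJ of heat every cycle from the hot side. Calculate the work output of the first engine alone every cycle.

W₁ ≈ 69.54 kJ

T_C = 89 °F → (89 − 32) × 5/9 = 31.67 °C = 304.82 K.
T_m = 177 °C → 177 + 273.15 = 450.15 K.
First-stage efficiency η₁ = 1 − T_m/T_H = 1 − 450.15/532.00 = 0.1539.
W₁ = η₁·Q_H = 0.1539 × 452 = 69.54 kJ.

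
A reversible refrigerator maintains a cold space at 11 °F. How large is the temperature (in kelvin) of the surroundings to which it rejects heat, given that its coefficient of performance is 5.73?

T_H ≈ 307.1 K

T_C = 11 °F → (11 − 32) × 5/9 = -11.67 °C = 261.48 K.
COP_R = T_C/(T_H − T_C) ⇒ T_H = T_C·(1 + 1/COP_R) = 261.48 × (1 + 1/5.73) = 307.1 K.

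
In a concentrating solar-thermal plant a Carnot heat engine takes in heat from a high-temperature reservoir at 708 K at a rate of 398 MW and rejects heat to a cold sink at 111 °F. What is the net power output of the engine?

Ẇ ≈ 220 MW

T_C = 111 °F → (111 − 32) × 5/9 = 43.89 °C = 317.04 K.
Carnot efficiency: η = 1 − T_C/T_H = 1 − 317.04/708.00 = 0.5522.
W = η·Q_H = 0.5522 × 398 = 220 MW.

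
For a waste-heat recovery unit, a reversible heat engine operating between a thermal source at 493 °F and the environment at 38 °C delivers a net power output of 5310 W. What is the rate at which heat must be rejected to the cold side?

Q̇_C ≈ 7580 W

T_H = 493 °F → (493 − 32) × 5/9 = 256.11 °C = 529.26 K.
T_C = 38 °C → 38 + 273.15 = 311.15 K.
η_rev = 1 − T_C/T_H = 1 − 311.15/529.26 = 0.4121.
Since Q_C/Q_H = T_C/T_H and Q_H = W/η, Q_C = W·T_C/(T_H − T_C) = 5310 × 311.15/218.11 = 7580 W.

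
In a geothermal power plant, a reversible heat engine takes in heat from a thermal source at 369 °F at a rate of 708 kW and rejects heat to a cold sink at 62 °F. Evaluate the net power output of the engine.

T_H = 369 °F → (369 − 32) × 5/9 = 187.22 °C = 460.37 K.
T_C = 62 °F → (62 − 32) × 5/9 = 16.67 °C = 289.82 K.
For a reversible engine, η = 1 − T_C/T_H = 1 − 289.82/460.37 = 0.3705.
W = η·Q_H = 0.3705 × 708 = 262 kW.

Ẇ ≈ 262 kW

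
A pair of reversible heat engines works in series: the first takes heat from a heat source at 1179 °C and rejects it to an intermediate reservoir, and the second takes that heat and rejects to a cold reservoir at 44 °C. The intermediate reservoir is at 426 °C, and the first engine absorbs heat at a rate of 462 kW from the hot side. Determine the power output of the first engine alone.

T_H = 1179 °C → 1179 + 273.15 = 1452.15 K.
T_C = 44 °C → 44 + 273.15 = 317.15 K.
T_m = 426 °C → 426 + 273.15 = 699.15 K.
First-stage efficiency η₁ = 1 − T_m/T_H = 1 − 699.15/1452.15 = 0.5185.
W₁ = η₁·Q_H = 0.5185 × 462 = 240 kW.

Ẇ₁ ≈ 240 kW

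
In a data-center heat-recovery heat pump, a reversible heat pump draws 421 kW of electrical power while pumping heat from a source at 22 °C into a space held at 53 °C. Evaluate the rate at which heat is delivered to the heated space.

Q̇_H ≈ 4430 kW

T_H = 53 °C → 53 + 273.15 = 326.15 K.
T_C = 22 °C → 22 + 273.15 = 295.15 K.
For a reversible heat pump, COP_HP = T_H/(T_H − T_C) = 326.15/31.00 = 10.5210.
Q_H = COP_HP · W = 10.5210 × 421 = 4430 kW.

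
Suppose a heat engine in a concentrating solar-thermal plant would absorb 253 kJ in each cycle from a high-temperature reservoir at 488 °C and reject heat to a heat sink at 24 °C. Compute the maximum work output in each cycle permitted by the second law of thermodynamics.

T_H = 488 °C → 488 + 273.15 = 761.15 K.
T_C = 24 °C → 24 + 273.15 = 297.15 K.
The upper bound on efficiency is η_max = 1 − T_C/T_H = 1 − 297.15/761.15 = 0.6096.
W_max = η_max · Q_H = 0.6096 × 253 = 154 kJ.

W_max ≈ 154 kJ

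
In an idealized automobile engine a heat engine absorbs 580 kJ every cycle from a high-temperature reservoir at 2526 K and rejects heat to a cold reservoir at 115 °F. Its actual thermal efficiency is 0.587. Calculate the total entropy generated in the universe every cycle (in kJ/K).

T_C = 115 °F → (115 − 32) × 5/9 = 46.11 °C = 319.26 K.
W = η·Q_H = 0.587 × 580 = 340.5 kJ, so Q_C = Q_H − W = 239.5 kJ.
Reservoir entropy changes: ΔS_H = −Q_H/T_H = −580/2526.00 = -0.2296 kJ/K and ΔS_C = +Q_C/T_C = 239.5/319.26 = 0.7503 kJ/K.
ΔS_univ = −Q_H/T_H + Q_C/T_C = 0.521 kJ/K (> 0, since η = 0.587 < η_Carnot = 0.874).

ΔS_univ ≈ 0.521 kJ/K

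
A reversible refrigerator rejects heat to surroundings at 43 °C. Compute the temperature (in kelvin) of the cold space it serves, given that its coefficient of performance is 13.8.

T_C ≈ 295 K

T_H = 43 °C → 43 + 273.15 = 316.15 K.
COP_R = T_C/(T_H − T_C) ⇒ T_C = T_H·COP_R/(1 + COP_R) = 316.15 × 13.8/(1 + 13.8) = 295 K.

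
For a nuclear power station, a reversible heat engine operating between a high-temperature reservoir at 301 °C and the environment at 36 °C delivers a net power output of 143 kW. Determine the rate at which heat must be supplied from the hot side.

T_H = 301 °C → 301 + 273.15 = 574.15 K.
T_C = 36 °C → 36 + 273.15 = 309.15 K.
Carnot efficiency: η = 1 − T_C/T_H = 1 − 309.15/574.15 = 0.4616.
Q_H = W/η = 143/0.4616 = 310 kW.

Q̇_H ≈ 310 kW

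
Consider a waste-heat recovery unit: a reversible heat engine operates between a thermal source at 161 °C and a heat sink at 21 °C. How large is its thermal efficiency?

T_H = 161 °C → 161 + 273.15 = 434.15 K.
T_C = 21 °C → 21 + 273.15 = 294.15 K.
Since the cycle is reversible, η = 1 − T_C/T_H = 1 − 294.15/434.15 = 0.322.

η ≈ 0.322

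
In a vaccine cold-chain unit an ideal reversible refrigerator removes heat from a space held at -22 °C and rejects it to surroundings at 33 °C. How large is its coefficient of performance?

T_H = 33 °C → 33 + 273.15 = 306.15 K.
T_C = -22 °C → -22 + 273.15 = 251.15 K.
For a reversible refrigerator, COP_R = T_C/(T_H − T_C) = 251.15/(306.15 − 251.15) = 4.57.

COP_R ≈ 4.57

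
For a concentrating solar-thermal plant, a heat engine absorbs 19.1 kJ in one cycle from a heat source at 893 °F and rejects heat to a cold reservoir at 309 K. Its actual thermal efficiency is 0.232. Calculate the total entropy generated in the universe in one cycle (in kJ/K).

ΔS_univ ≈ 0.0221 kJ/K

T_H = 893 °F → (893 − 32) × 5/9 = 478.33 °C = 751.48 K.
W = η·Q_H = 0.232 × 19.1 = 4.431 kJ, so Q_C = Q_H − W = 14.67 kJ.
The hot reservoir loses entropy Q_H/T_H = 19.1/751.48 = 0.02542 kJ/K; the cold reservoir gains Q_C/T_C = 14.67/309.00 = 0.04747 kJ/K.
ΔS_univ = −Q_H/T_H + Q_C/T_C = 0.0221 kJ/K (> 0, since η = 0.232 < η_Carnot = 0.589).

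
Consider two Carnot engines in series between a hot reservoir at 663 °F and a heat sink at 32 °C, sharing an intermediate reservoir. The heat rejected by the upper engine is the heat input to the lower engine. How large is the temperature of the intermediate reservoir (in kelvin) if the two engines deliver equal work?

T_m ≈ 464.4 K

T_H = 663 °F → (663 − 32) × 5/9 = 350.56 °C = 623.71 K.
T_C = 32 °C → 32 + 273.15 = 305.15 K.
For reversible stages Q_m = Q_H·(T_m/T_H). Setting W₁ = Q_H(1 − T_m/T_H) equal to W₂ = Q_m(1 − T_C/T_m) = Q_H·(T_m − T_C)/T_H gives T_H − T_m = T_m − T_C, so T_m = (T_H + T_C)/2 = (623.71 + 305.15)/2 = 464.4 K.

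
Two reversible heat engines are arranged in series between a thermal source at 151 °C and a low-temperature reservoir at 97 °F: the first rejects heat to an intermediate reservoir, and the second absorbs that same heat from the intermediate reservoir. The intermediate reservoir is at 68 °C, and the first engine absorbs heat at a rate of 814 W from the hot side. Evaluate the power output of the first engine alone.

T_H = 151 °C → 151 + 273.15 = 424.15 K.
T_C = 97 °F → (97 − 32) × 5/9 = 36.11 °C = 309.26 K.
T_m = 68 °C → 68 + 273.15 = 341.15 K.
First-stage efficiency η₁ = 1 − T_m/T_H = 1 − 341.15/424.15 = 0.1957.
W₁ = η₁·Q_H = 0.1957 × 814 = 159.3 W.

Ẇ₁ ≈ 159.3 W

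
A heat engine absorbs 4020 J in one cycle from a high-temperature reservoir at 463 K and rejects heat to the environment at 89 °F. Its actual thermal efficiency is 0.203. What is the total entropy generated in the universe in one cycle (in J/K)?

ΔS_univ ≈ 1.83 J/K

T_C = 89 °F → (89 − 32) × 5/9 = 31.67 °C = 304.82 K.
W = η·Q_H = 0.203 × 4020 = 816.1 J, so Q_C = Q_H − W = 3204 J.
The hot reservoir loses entropy Q_H/T_H = 4020/463.00 = 8.683 J/K; the cold reservoir gains Q_C/T_C = 3204/304.82 = 10.51 J/K.
ΔS_univ = −Q_H/T_H + Q_C/T_C = 1.83 J/K (> 0, since η = 0.203 < η_Carnot = 0.342).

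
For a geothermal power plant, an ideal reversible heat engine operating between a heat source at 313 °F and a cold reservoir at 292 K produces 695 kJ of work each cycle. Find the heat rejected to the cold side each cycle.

T_H = 313 °F → (313 − 32) × 5/9 = 156.11 °C = 429.26 K.
For a reversible engine, η = 1 − T_C/T_H = 1 − 292.00/429.26 = 0.3198.
Since Q_C/Q_H = T_C/T_H and Q_H = W/η, Q_C = W·T_C/(T_H − T_C) = 695 × 292.00/137.26 = 1478 kJ.

Q_C ≈ 1478 kJ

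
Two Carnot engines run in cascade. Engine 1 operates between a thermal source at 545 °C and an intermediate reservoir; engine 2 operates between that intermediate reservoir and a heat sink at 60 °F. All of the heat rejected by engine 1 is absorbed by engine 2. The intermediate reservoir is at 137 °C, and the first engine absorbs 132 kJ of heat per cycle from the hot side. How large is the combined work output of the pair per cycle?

T_H = 545 °C → 545 + 273.15 = 818.15 K.
T_C = 60 °F → (60 − 32) × 5/9 = 15.56 °C = 288.71 K.
Two reversible stages in series are equivalent to a single Carnot engine between T_H and T_C, so η_total = 1 − T_C/T_H = 1 − 288.71/818.15 = 0.6471.
W_total = η_total · Q_H = 0.6471 × 132 = 85.4 kJ.

W_total ≈ 85.4 kJ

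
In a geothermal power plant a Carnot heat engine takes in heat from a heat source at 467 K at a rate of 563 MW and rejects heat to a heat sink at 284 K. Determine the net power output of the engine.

Ẇ ≈ 221 MW

Since the cycle is reversible, η = 1 − T_C/T_H = 1 − 284.00/467.00 = 0.3919.
W = η·Q_H = 0.3919 × 563 = 221 MW.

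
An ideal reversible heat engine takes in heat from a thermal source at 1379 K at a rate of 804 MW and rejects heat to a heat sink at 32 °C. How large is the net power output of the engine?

T_C = 32 °C → 32 + 273.15 = 305.15 K.
Carnot efficiency: η = 1 − T_C/T_H = 1 − 305.15/1379.00 = 0.7787.
W = η·Q_H = 0.7787 × 804 = 626 MW.

Ẇ ≈ 626 MW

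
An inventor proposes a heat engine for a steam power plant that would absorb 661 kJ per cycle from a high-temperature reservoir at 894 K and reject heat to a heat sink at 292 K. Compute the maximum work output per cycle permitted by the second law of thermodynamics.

W_max ≈ 445.1 kJ

The second-law ceiling is the Carnot efficiency, η_max = 1 − T_C/T_H = 1 − 292.00/894.00 = 0.6734.
W_max = η_max · Q_H = 0.6734 × 661 = 445.1 kJ.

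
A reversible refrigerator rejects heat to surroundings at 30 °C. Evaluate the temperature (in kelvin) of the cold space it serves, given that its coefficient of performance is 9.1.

T_H = 30 °C → 30 + 273.15 = 303.15 K.
COP_R = T_C/(T_H − T_C) ⇒ T_C = T_H·COP_R/(1 + COP_R) = 303.15 × 9.1/(1 + 9.1) = 273 K.

T_C ≈ 273 K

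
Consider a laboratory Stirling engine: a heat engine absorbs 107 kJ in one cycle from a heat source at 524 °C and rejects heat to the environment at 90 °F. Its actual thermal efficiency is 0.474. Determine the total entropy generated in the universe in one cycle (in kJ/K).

ΔS_univ ≈ 0.05008 kJ/K

T_H = 524 °C → 524 + 273.15 = 797.15 K.
T_C = 90 °F → (90 − 32) × 5/9 = 32.22 °C = 305.37 K.
W = η·Q_H = 0.474 × 107 = 50.72 kJ, so Q_C = Q_H − W = 56.28 kJ.
Entropy balance on the reservoirs: −Q_H/T_H = -0.1342 kJ/K, +Q_C/T_C = 0.1843 kJ/K.
ΔS_univ = −Q_H/T_H + Q_C/T_C = 0.05008 kJ/K (> 0, since η = 0.474 < η_Carnot = 0.617).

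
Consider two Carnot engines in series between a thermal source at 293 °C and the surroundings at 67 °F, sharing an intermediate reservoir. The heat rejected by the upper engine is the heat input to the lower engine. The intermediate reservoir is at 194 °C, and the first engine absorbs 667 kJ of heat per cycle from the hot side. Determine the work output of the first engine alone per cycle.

W₁ ≈ 117 kJ

T_H = 293 °C → 293 + 273.15 = 566.15 K.
T_C = 67 °F → (67 − 32) × 5/9 = 19.44 °C = 292.59 K.
T_m = 194 °C → 194 + 273.15 = 467.15 K.
First-stage efficiency η₁ = 1 − T_m/T_H = 1 − 467.15/566.15 = 0.1749.
W₁ = η₁·Q_H = 0.1749 × 667 = 117 kJ.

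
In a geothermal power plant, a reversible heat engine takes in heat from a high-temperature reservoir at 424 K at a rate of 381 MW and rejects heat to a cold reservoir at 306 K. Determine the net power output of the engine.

Ẇ ≈ 106 MW

Carnot efficiency: η = 1 − T_C/T_H = 1 − 306.00/424.00 = 0.2783.
W = η·Q_H = 0.2783 × 381 = 106 MW.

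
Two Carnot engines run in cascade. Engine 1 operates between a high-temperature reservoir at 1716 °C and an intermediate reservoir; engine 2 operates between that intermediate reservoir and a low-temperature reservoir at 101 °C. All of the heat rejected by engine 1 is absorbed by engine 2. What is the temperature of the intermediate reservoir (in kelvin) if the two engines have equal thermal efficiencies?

T_H = 1716 °C → 1716 + 273.15 = 1989.15 K.
T_C = 101 °C → 101 + 273.15 = 374.15 K.
Equal efficiencies require 1 − T_m/T_H = 1 − T_C/T_m, i.e. T_m/T_H = T_C/T_m, so T_m = √(T_H·T_C) = √(1989.15 × 374.15) = 863 K.

T_m ≈ 863 K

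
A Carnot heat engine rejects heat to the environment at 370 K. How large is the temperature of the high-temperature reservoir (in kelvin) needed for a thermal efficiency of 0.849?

T_H ≈ 2450 K

From η = 1 − T_C/T_H, solving for T_H gives T_H = T_C/(1 − η) = 370.00/(1 − 0.849) = 2450 K.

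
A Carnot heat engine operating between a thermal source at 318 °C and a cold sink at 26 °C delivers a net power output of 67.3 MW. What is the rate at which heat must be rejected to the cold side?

T_H = 318 °C → 318 + 273.15 = 591.15 K.
T_C = 26 °C → 26 + 273.15 = 299.15 K.
η_rev = 1 − T_C/T_H = 1 − 299.15/591.15 = 0.4940.
Since Q_C/Q_H = T_C/T_H and Q_H = W/η, Q_C = W·T_C/(T_H − T_C) = 67.3 × 299.15/292.00 = 68.9 MW.

Q̇_C ≈ 68.9 MW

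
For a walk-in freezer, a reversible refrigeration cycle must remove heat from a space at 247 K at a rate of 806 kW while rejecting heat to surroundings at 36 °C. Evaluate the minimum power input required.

Ẇ_in ≈ 203 kW

T_H = 36 °C → 36 + 273.15 = 309.15 K.
For a reversible refrigerator, COP_R = T_C/(T_H − T_C) = 247.00/62.15 = 3.9743.
W = Q_C/COP_R = 806/3.9743 = 203 kW.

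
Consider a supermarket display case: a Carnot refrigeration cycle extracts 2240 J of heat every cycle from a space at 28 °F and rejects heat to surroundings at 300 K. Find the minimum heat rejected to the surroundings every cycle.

Q_H ≈ 2480 J

T_C = 28 °F → (28 − 32) × 5/9 = -2.22 °C = 270.93 K.
For a reversible cycle Q_H/Q_C = T_H/T_C, so Q_H = Q_C·T_H/T_C = 2240 × 300.00/270.93 = 2480 J.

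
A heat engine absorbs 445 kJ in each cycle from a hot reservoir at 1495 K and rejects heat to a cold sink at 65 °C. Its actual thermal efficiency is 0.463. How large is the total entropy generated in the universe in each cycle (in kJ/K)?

T_C = 65 °C → 65 + 273.15 = 338.15 K.
W = η·Q_H = 0.463 × 445 = 206.0 kJ, so Q_C = Q_H − W = 239.0 kJ.
The hot reservoir loses entropy Q_H/T_H = 445/1495.00 = 0.2977 kJ/K; the cold reservoir gains Q_C/T_C = 239.0/338.15 = 0.7067 kJ/K.
ΔS_univ = −Q_H/T_H + Q_C/T_C = 0.4090 kJ/K (> 0, since η = 0.463 < η_Carnot = 0.774).

ΔS_univ ≈ 0.4090 kJ/K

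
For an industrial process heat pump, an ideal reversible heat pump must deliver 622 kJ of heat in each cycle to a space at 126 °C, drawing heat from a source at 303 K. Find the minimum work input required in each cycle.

W_in ≈ 150 kJ

T_H = 126 °C → 126 + 273.15 = 399.15 K.
Reversible heating COP: COP_HP = T_H/(T_H − T_C) = 399.15/96.15 = 4.1513.
W = Q_H/COP_HP = 622/4.1513 = 150 kJ.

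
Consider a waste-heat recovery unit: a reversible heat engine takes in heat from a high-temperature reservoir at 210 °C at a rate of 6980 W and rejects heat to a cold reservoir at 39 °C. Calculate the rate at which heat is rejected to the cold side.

Q̇_C ≈ 4510 W

T_H = 210 °C → 210 + 273.15 = 483.15 K.
T_C = 39 °C → 39 + 273.15 = 312.15 K.
The Carnot efficiency is η = 1 − T_C/T_H = 1 − 312.15/483.15 = 0.3539.
For a reversible cycle Q_C/Q_H = T_C/T_H, so Q_C = 6980 × 312.15/483.15 = 4510 W.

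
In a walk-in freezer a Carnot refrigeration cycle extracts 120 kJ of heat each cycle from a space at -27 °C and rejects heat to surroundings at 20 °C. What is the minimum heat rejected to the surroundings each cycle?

Q_H ≈ 143 kJ

T_H = 20 °C → 20 + 273.15 = 293.15 K.
T_C = -27 °C → -27 + 273.15 = 246.15 K.
For a reversible cycle Q_H/Q_C = T_H/T_C, so Q_H = Q_C·T_H/T_C = 120 × 293.15/246.15 = 143 kJ.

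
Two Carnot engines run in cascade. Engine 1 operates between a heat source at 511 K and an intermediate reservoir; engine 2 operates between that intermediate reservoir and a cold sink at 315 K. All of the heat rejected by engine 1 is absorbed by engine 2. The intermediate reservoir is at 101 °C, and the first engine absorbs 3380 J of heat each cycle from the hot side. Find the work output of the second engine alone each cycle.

T_m = 101 °C → 101 + 273.15 = 374.15 K.
Heat entering the second stage: Q_m = Q_H·(T_m/T_H) = 3380 × 374.15/511.00 = 2470 J.
Second-stage efficiency η₂ = 1 − T_C/T_m = 1 − 315.00/374.15 = 0.1581, so W₂ = η₂·Q_m = 391 J.

W₂ ≈ 391 J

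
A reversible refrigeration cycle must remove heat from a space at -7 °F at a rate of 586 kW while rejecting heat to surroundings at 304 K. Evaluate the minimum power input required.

Ẇ_in ≈ 122 kW

T_C = -7 °F → (-7 − 32) × 5/9 = -21.67 °C = 251.48 K.
For a reversible refrigerator, COP_R = T_C/(T_H − T_C) = 251.48/52.52 = 4.7886.
W = Q_C/COP_R = 586/4.7886 = 122 kW.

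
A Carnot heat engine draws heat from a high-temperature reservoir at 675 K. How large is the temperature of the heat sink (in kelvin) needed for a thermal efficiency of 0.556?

From η = 1 − T_C/T_H, T_C = T_H·(1 − η) = 675.00 × (1 − 0.556) = 300 K.

T_C ≈ 300 K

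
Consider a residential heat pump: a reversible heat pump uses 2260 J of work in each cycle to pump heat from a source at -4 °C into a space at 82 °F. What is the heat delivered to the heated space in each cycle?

T_H = 82 °F → (82 − 32) × 5/9 = 27.78 °C = 300.93 K.
T_C = -4 °C → -4 + 273.15 = 269.15 K.
Reversible heating COP: COP_HP = T_H/(T_H − T_C) = 300.93/31.78 = 9.4698.
Q_H = COP_HP · W = 9.4698 × 2260 = 21400 J.

Q_H ≈ 21400 J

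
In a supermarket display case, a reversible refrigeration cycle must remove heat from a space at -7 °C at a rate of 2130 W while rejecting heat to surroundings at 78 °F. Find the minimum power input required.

T_H = 78 °F → (78 − 32) × 5/9 = 25.56 °C = 298.71 K.
T_C = -7 °C → -7 + 273.15 = 266.15 K.
The reversible coefficient of performance is COP_R = T_C/(T_H − T_C) = 266.15/32.56 = 8.1753.
W = Q_C/COP_R = 2130/8.1753 = 260.5 W.

Ẇ_in ≈ 260.5 W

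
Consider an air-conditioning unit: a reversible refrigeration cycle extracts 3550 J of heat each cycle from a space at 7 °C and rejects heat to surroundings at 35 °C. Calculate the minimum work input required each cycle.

W_in ≈ 354.8 J

T_H = 35 °C → 35 + 273.15 = 308.15 K.
T_C = 7 °C → 7 + 273.15 = 280.15 K.
For a reversible refrigerator, COP_R = T_C/(T_H − T_C) = 280.15/28.00 = 10.0054.
W = Q_C/COP_R = 3550/10.0054 = 354.8 J.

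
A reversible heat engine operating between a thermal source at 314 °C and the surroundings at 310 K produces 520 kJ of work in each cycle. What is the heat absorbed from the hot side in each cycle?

Q_H ≈ 1100 kJ

T_H = 314 °C → 314 + 273.15 = 587.15 K.
The Carnot efficiency is η = 1 − T_C/T_H = 1 − 310.00/587.15 = 0.4720.
Q_H = W/η = 520/0.4720 = 1100 kJ.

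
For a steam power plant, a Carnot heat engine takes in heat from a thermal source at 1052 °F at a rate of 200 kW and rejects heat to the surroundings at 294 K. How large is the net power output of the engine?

T_H = 1052 °F → (1052 − 32) × 5/9 = 566.67 °C = 839.82 K.
Since the cycle is reversible, η = 1 − T_C/T_H = 1 − 294.00/839.82 = 0.6499.
W = η·Q_H = 0.6499 × 200 = 130 kW.

Ẇ ≈ 130 kW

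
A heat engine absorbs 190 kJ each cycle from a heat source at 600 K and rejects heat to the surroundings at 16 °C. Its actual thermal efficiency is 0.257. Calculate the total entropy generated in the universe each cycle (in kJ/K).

ΔS_univ ≈ 0.172 kJ/K

T_C = 16 °C → 16 + 273.15 = 289.15 K.
W = η·Q_H = 0.257 × 190 = 48.83 kJ, so Q_C = Q_H − W = 141.2 kJ.
The hot reservoir loses entropy Q_H/T_H = 190/600.00 = 0.3167 kJ/K; the cold reservoir gains Q_C/T_C = 141.2/289.15 = 0.4882 kJ/K.
ΔS_univ = −Q_H/T_H + Q_C/T_C = 0.172 kJ/K (> 0, since η = 0.257 < η_Carnot = 0.518).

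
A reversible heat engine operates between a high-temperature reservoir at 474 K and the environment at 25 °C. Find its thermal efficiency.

T_C = 25 °C → 25 + 273.15 = 298.15 K.
The Carnot efficiency is η = 1 − T_C/T_H = 1 − 298.15/474.00 = 0.3710.

η ≈ 0.3710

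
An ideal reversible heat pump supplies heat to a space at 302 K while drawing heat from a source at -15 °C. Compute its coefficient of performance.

COP_HP ≈ 6.89

T_C = -15 °C → -15 + 273.15 = 258.15 K.
The Carnot heat-pump COP is COP_HP = T_H/(T_H − T_C) = 302.00/(302.00 − 258.15) = 6.89.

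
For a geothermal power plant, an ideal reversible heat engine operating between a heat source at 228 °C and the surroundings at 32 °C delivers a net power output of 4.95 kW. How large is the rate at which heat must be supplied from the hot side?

T_H = 228 °C → 228 + 273.15 = 501.15 K.
T_C = 32 °C → 32 + 273.15 = 305.15 K.
Carnot efficiency: η = 1 − T_C/T_H = 1 − 305.15/501.15 = 0.3911.
Q_H = W/η = 4.95/0.3911 = 12.7 kW.

Q̇_H ≈ 12.7 kW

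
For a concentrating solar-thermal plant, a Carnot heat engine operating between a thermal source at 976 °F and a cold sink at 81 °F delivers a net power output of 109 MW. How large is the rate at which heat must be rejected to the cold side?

T_H = 976 °F → (976 − 32) × 5/9 = 524.44 °C = 797.59 K.
T_C = 81 °F → (81 − 32) × 5/9 = 27.22 °C = 300.37 K.
η_rev = 1 − T_C/T_H = 1 − 300.37/797.59 = 0.6234.
Since Q_C/Q_H = T_C/T_H and Q_H = W/η, Q_C = W·T_C/(T_H − T_C) = 109 × 300.37/497.22 = 65.8 MW.

Q̇_C ≈ 65.8 MW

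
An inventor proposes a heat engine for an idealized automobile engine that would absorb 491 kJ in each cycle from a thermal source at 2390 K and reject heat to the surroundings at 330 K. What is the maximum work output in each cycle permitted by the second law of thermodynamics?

No engine can exceed the Carnot limit: η_max = 1 − T_C/T_H = 1 − 330.00/2390.00 = 0.8619.
W_max = η_max · Q_H = 0.8619 × 491 = 423 kJ.

W_max ≈ 423 kJ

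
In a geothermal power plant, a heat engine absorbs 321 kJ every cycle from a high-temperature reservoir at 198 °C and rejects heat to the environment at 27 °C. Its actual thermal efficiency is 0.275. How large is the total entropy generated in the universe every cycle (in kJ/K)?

ΔS_univ ≈ 0.0941 kJ/K

T_H = 198 °C → 198 + 273.15 = 471.15 K.
T_C = 27 °C → 27 + 273.15 = 300.15 K.
W = η·Q_H = 0.275 × 321 = 88.28 kJ, so Q_C = Q_H − W = 232.7 kJ.
Reservoir entropy changes: ΔS_H = −Q_H/T_H = −321/471.15 = -0.6813 kJ/K and ΔS_C = +Q_C/T_C = 232.7/300.15 = 0.7754 kJ/K.
ΔS_univ = −Q_H/T_H + Q_C/T_C = 0.0941 kJ/K (> 0, since η = 0.275 < η_Carnot = 0.363).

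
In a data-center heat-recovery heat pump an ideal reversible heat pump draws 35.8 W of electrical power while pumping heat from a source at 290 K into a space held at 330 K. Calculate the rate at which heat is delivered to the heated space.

Q̇_H ≈ 295.3 W

Reversible heating COP: COP_HP = T_H/(T_H − T_C) = 330.00/40.00 = 8.2500.
Q_H = COP_HP · W = 8.2500 × 35.8 = 295.3 W.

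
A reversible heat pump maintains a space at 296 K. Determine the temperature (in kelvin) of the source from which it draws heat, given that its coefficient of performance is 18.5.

COP_HP = T_H/(T_H − T_C) ⇒ T_C = T_H·(COP_HP − 1)/COP_HP = 296.00 × (18.5 − 1)/18.5 = 280 K.

T_C ≈ 280 K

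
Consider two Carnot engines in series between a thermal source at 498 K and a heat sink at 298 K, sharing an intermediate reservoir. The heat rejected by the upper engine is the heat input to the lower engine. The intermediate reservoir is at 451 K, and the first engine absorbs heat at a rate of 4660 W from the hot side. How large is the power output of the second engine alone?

Ẇ₂ ≈ 1430 W

Heat entering the second stage: Q_m = Q_H·(T_m/T_H) = 4660 × 451.00/498.00 = 4220 W.
Second-stage efficiency η₂ = 1 − T_C/T_m = 1 − 298.00/451.00 = 0.3392, so W₂ = η₂·Q_m = 1430 W.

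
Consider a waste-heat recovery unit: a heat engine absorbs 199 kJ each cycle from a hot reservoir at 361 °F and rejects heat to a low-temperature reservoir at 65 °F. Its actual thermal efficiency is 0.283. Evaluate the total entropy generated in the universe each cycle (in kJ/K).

T_H = 361 °F → (361 − 32) × 5/9 = 182.78 °C = 455.93 K.
T_C = 65 °F → (65 − 32) × 5/9 = 18.33 °C = 291.48 K.
W = η·Q_H = 0.283 × 199 = 56.32 kJ, so Q_C = Q_H − W = 142.7 kJ.
The hot reservoir loses entropy Q_H/T_H = 199/455.93 = 0.4365 kJ/K; the cold reservoir gains Q_C/T_C = 142.7/291.48 = 0.4895 kJ/K.
ΔS_univ = −Q_H/T_H + Q_C/T_C = 0.0530 kJ/K (> 0, since η = 0.283 < η_Carnot = 0.361).

ΔS_univ ≈ 0.0530 kJ/K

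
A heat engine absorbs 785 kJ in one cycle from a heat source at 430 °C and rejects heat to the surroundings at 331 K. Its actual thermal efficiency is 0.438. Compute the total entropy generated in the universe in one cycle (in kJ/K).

T_H = 430 °C → 430 + 273.15 = 703.15 K.
W = η·Q_H = 0.438 × 785 = 343.8 kJ, so Q_C = Q_H − W = 441.2 kJ.
Entropy balance on the reservoirs: −Q_H/T_H = -1.116 kJ/K, +Q_C/T_C = 1.333 kJ/K.
ΔS_univ = −Q_H/T_H + Q_C/T_C = 0.216 kJ/K (> 0, since η = 0.438 < η_Carnot = 0.529).

ΔS_univ ≈ 0.216 kJ/K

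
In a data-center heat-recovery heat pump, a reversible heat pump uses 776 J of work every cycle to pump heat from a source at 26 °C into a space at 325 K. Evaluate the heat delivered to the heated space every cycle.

Q_H ≈ 9756 J

T_C = 26 °C → 26 + 273.15 = 299.15 K.
COP_HP = T_H/(T_H − T_C) = 325.00/25.85 = 12.5725.
Q_H = COP_HP · W = 12.5725 × 776 = 9756 J.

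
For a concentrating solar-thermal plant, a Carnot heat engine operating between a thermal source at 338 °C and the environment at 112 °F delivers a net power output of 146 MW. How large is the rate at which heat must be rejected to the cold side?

Q̇_C ≈ 158 MW

T_H = 338 °C → 338 + 273.15 = 611.15 K.
T_C = 112 °F → (112 − 32) × 5/9 = 44.44 °C = 317.59 K.
η_rev = 1 − T_C/T_H = 1 − 317.59/611.15 = 0.4803.
Since Q_C/Q_H = T_C/T_H and Q_H = W/η, Q_C = W·T_C/(T_H − T_C) = 146 × 317.59/293.56 = 158 MW.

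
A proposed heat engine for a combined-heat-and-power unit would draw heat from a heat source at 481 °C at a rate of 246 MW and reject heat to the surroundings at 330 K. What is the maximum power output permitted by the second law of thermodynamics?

T_H = 481 °C → 481 + 273.15 = 754.15 K.
No engine can exceed the Carnot limit: η_max = 1 − T_C/T_H = 1 − 330.00/754.15 = 0.5624.
W_max = η_max · Q_H = 0.5624 × 246 = 138 MW.

Ẇ_max ≈ 138 MW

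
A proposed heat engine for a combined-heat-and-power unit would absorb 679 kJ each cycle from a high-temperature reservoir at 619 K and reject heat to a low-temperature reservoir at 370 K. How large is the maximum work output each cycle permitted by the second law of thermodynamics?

W_max ≈ 273 kJ

By the Carnot theorem, η_max = 1 − T_C/T_H = 1 − 370.00/619.00 = 0.4023.
W_max = η_max · Q_H = 0.4023 × 679 = 273 kJ.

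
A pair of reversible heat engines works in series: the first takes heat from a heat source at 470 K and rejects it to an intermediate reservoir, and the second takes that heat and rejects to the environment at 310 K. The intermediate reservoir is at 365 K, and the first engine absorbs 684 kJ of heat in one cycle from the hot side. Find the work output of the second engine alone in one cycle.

Heat entering the second stage: Q_m = Q_H·(T_m/T_H) = 684 × 365.00/470.00 = 531 kJ.
Second-stage efficiency η₂ = 1 − T_C/T_m = 1 − 310.00/365.00 = 0.1507, so W₂ = η₂·Q_m = 80.0 kJ.

W₂ ≈ 80.0 kJ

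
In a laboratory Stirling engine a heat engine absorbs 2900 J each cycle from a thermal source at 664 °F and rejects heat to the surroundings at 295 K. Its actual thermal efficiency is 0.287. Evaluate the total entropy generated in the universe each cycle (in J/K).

T_H = 664 °F → (664 − 32) × 5/9 = 351.11 °C = 624.26 K.
W = η·Q_H = 0.287 × 2900 = 832.3 J, so Q_C = Q_H − W = 2068 J.
Reservoir entropy changes: ΔS_H = −Q_H/T_H = −2900/624.26 = -4.645 J/K and ΔS_C = +Q_C/T_C = 2068/295.00 = 7.009 J/K.
ΔS_univ = −Q_H/T_H + Q_C/T_C = 2.364 J/K (> 0, since η = 0.287 < η_Carnot = 0.527).

ΔS_univ ≈ 2.364 J/K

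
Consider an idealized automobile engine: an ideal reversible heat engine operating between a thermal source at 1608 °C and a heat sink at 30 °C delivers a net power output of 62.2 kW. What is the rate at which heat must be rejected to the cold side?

Q̇_C ≈ 11.9 kW

T_H = 1608 °C → 1608 + 273.15 = 1881.15 K.
T_C = 30 °C → 30 + 273.15 = 303.15 K.
Carnot efficiency: η = 1 − T_C/T_H = 1 − 303.15/1881.15 = 0.8388.
Since Q_C/Q_H = T_C/T_H and Q_H = W/η, Q_C = W·T_C/(T_H − T_C) = 62.2 × 303.15/1578.00 = 11.9 kW.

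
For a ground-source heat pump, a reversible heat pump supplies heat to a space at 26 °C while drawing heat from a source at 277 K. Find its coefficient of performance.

T_H = 26 °C → 26 + 273.15 = 299.15 K.
COP_HP = T_H/(T_H − T_C) = 299.15/(299.15 − 277.00) = 13.5.

COP_HP ≈ 13.5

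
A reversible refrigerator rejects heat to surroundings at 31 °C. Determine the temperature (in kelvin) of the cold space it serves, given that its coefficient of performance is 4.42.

T_H = 31 °C → 31 + 273.15 = 304.15 K.
COP_R = T_C/(T_H − T_C) ⇒ T_C = T_H·COP_R/(1 + COP_R) = 304.15 × 4.42/(1 + 4.42) = 248.0 K.

T_C ≈ 248.0 K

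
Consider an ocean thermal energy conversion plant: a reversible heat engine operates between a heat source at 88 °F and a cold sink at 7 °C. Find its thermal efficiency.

T_H = 88 °F → (88 − 32) × 5/9 = 31.11 °C = 304.26 K.
T_C = 7 °C → 7 + 273.15 = 280.15 K.
The Carnot efficiency is η = 1 − T_C/T_H = 1 − 280.15/304.26 = 0.0792.

η ≈ 0.0792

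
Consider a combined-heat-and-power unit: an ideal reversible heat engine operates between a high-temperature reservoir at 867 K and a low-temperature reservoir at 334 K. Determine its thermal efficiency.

η_rev = 1 − T_C/T_H = 1 − 334.00/867.00 = 0.615.

η ≈ 0.615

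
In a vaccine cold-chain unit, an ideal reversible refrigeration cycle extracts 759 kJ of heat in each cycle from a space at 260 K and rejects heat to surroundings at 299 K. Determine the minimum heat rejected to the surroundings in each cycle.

For a reversible cycle Q_H/Q_C = T_H/T_C, so Q_H = Q_C·T_H/T_C = 759 × 299.00/260.00 = 872.9 kJ.

Q_H ≈ 872.9 kJ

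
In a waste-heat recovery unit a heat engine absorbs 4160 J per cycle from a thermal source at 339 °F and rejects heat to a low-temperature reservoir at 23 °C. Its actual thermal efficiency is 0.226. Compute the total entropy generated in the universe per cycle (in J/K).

T_H = 339 °F → (339 − 32) × 5/9 = 170.56 °C = 443.71 K.
T_C = 23 °C → 23 + 273.15 = 296.15 K.
W = η·Q_H = 0.226 × 4160 = 940.2 J, so Q_C = Q_H − W = 3220 J.
Entropy balance on the reservoirs: −Q_H/T_H = -9.376 J/K, +Q_C/T_C = 10.87 J/K.
ΔS_univ = −Q_H/T_H + Q_C/T_C = 1.50 J/K (> 0, since η = 0.226 < η_Carnot = 0.333).

ΔS_univ ≈ 1.50 J/K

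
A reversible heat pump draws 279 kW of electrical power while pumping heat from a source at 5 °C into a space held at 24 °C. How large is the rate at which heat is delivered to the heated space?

T_H = 24 °C → 24 + 273.15 = 297.15 K.
T_C = 5 °C → 5 + 273.15 = 278.15 K.
COP_HP = T_H/(T_H − T_C) = 297.15/19.00 = 15.6395.
Q_H = COP_HP · W = 15.6395 × 279 = 4360 kW.

Q̇_H ≈ 4360 kW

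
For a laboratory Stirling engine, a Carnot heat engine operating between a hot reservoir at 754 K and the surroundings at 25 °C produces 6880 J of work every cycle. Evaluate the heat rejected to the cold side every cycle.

Q_C ≈ 4500 J

T_C = 25 °C → 25 + 273.15 = 298.15 K.
η_rev = 1 − T_C/T_H = 1 − 298.15/754.00 = 0.6046.
Since Q_C/Q_H = T_C/T_H and Q_H = W/η, Q_C = W·T_C/(T_H − T_C) = 6880 × 298.15/455.85 = 4500 J.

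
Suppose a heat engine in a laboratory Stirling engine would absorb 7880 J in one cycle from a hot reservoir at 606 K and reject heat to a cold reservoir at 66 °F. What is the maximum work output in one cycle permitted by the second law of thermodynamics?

W_max ≈ 4080 J

T_C = 66 °F → (66 − 32) × 5/9 = 18.89 °C = 292.04 K.
The second-law ceiling is the Carnot efficiency, η_max = 1 − T_C/T_H = 1 − 292.04/606.00 = 0.5181.
W_max = η_max · Q_H = 0.5181 × 7880 = 4080 J.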